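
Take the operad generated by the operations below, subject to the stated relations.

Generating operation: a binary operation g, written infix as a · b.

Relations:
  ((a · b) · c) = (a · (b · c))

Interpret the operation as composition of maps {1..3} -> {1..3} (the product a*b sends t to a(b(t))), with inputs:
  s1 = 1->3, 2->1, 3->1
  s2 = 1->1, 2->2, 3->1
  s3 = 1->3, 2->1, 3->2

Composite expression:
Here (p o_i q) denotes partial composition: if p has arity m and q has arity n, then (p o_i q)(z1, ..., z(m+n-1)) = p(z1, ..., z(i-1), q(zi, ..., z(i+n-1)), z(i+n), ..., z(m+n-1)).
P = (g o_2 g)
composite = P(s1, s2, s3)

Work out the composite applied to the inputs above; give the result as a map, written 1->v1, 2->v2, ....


(s2 · s3) = 1->1, 2->1, 3->2
(s1 · (s2 · s3)) = 1->3, 2->3, 3->1

1->3, 2->3, 3->1


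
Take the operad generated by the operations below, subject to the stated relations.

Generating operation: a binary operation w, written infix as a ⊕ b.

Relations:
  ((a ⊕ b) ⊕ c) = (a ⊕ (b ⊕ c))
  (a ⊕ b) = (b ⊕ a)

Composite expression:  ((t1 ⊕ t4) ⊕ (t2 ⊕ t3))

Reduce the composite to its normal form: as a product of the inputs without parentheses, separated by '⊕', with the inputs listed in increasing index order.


t1 ⊕ t2 ⊕ t3 ⊕ t4


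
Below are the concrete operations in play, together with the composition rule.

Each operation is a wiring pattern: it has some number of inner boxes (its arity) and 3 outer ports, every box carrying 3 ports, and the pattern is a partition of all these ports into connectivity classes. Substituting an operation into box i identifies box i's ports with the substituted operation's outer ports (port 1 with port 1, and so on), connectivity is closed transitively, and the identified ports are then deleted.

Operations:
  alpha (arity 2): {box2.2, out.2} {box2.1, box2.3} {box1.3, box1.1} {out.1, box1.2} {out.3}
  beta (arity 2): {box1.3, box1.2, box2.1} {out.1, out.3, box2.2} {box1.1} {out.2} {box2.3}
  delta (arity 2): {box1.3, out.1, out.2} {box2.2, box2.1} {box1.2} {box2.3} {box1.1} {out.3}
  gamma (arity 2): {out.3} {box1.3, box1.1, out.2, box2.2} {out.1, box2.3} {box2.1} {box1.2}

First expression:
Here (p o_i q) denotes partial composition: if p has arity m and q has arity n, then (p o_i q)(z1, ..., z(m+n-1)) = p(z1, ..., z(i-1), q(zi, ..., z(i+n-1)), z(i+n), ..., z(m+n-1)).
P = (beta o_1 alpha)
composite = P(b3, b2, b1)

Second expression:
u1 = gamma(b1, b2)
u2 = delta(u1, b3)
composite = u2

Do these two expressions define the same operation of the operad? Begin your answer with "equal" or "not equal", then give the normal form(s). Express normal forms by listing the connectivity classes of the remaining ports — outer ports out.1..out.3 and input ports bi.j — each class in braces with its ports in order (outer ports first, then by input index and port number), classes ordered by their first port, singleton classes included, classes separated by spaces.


not equal; the first gives {out.1, out.3, b1.2} {out.2} {b1.1, b2.2} {b1.3} {b2.1, b2.3} {b3.1, b3.3} {b3.2} and the second {out.1, out.2} {out.3} {b1.1, b1.3, b2.2} {b1.2} {b2.1} {b2.3} {b3.1, b3.2} {b3.3}

The first composite normalizes to {out.1, out.3, b1.2} {out.2} {b1.1, b2.2} {b1.3} {b2.1, b2.3} {b3.1, b3.3} {b3.2}
The second composite normalizes to {out.1, out.2} {out.3} {b1.1, b1.3, b2.2} {b1.2} {b2.1} {b2.3} {b3.1, b3.2} {b3.3}
No match — not equal.


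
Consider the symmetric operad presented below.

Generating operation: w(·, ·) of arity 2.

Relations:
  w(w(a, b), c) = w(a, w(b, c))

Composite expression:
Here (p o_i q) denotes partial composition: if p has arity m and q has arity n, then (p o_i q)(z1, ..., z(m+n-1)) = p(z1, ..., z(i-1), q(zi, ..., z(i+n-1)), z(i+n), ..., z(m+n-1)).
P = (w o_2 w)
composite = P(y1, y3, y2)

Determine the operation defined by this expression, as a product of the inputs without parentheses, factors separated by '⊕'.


Every regrouping of w is equal, so read the y-inputs in written order.
w(y3, y2) flattens to y3 ⊕ y2
w(y1, w(y3, y2)) flattens to y1 ⊕ y3 ⊕ y2

y1 ⊕ y3 ⊕ y2


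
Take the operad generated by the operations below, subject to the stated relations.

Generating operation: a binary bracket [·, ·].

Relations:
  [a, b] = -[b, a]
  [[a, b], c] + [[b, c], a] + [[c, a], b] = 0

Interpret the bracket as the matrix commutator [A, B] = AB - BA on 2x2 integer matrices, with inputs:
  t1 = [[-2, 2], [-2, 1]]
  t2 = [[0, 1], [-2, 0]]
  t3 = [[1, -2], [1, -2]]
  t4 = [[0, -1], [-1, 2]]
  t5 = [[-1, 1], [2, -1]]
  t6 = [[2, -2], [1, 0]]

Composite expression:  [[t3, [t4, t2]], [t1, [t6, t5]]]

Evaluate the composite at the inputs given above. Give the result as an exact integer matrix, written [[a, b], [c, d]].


[[-204, 328], [-304, 204]]

[t4, t2] = [[3, -2], [-4, -3]]
[t3, [t4, t2]] = [[10, 6], [18, -10]]
[t6, t5] = [[-5, 2], [-4, 5]]
[t1, [t6, t5]] = [[-4, 14], [8, 4]]
[[t3, [t4, t2]], [t1, [t6, t5]]] = [[-204, 328], [-304, 204]]


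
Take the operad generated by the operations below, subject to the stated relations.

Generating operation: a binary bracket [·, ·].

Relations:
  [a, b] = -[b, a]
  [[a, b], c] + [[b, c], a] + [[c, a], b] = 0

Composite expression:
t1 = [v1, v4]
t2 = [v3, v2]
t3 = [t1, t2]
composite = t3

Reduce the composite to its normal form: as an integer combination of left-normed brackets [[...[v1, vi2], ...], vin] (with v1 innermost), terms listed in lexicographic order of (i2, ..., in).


-[[[v1, v4], v2], v3] + [[[v1, v4], v3], v2]

Left-normed coefficients sit on the v1-initial expansion words.
Composite bracket: [[v1, v4], [v3, v2]]
Each bracket splits as ab - ba, giving 8 signed words (2^3 = 8).
Coefficients come from the v1-initial words:
  word v1v4v2v3 has sign -1, contributing -[[[v1, v4], v2], v3]
  word v1v4v3v2 has sign +1, contributing +[[[v1, v4], v3], v2]


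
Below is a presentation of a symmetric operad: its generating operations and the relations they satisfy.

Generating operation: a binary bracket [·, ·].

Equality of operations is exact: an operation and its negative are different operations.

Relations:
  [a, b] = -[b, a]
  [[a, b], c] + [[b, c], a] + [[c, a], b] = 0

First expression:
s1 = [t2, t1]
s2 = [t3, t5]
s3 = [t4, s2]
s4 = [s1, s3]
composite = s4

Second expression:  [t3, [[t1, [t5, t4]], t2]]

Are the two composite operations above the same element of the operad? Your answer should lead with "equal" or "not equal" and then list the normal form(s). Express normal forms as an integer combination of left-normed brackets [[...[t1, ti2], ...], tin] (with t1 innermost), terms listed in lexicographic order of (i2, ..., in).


The first composite normalizes to [[[[t1, t2], t3], t5], t4] - [[[[t1, t2], t4], t3], t5] + [[[[t1, t2], t4], t5], t3] - [[[[t1, t2], t5], t3], t4]
The second composite normalizes to [[[[t1, t4], t5], t2], t3] - [[[[t1, t5], t4], t2], t3]
The forms do not match — not equal.

not equal; first: [[[[t1, t2], t3], t5], t4] - [[[[t1, t2], t4], t3], t5] + [[[[t1, t2], t4], t5], t3] - [[[[t1, t2], t5], t3], t4]; second: [[[[t1, t4], t5], t2], t3] - [[[[t1, t5], t4], t2], t3]


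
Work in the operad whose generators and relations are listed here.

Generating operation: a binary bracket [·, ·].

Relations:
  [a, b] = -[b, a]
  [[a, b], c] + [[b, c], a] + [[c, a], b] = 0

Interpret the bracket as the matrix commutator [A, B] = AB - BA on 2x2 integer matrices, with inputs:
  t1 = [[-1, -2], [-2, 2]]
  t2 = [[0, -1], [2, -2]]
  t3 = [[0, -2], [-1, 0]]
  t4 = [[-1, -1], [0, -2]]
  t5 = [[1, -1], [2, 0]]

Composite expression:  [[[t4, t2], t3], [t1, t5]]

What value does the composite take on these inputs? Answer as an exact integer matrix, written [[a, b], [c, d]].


[[52, 46], [88, -52]]

[t4, t2] = [[-2, 1], [-2, 2]]
[[t4, t2], t3] = [[-5, 8], [-4, 5]]
[t1, t5] = [[-6, 5], [4, 6]]
[[[t4, t2], t3], [t1, t5]] = [[52, 46], [88, -52]]


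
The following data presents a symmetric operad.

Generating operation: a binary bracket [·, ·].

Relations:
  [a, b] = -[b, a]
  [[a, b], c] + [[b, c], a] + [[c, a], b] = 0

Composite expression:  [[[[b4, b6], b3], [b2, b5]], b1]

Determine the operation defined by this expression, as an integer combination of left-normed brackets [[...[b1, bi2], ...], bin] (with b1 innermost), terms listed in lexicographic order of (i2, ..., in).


Antisymmetry and Jacobi reduce to b1-anchored left-normed brackets.
Composite bracket: [[[[b4, b6], b3], [b2, b5]], b1]
Each bracket splits as ab - ba, giving 32 signed words (2^5 = 32).
The b1-initial words carry the normal form:
  the word b1b2b5b3b4b6 carries sign -1 and contributes -[[[[[b1, b2], b5], b3], b4], b6]
  the word b1b2b5b3b6b4 carries sign +1 and contributes +[[[[[b1, b2], b5], b3], b6], b4]
  the word b1b2b5b4b6b3 carries sign +1 and contributes +[[[[[b1, b2], b5], b4], b6], b3]
  the word b1b2b5b6b4b3 carries sign -1 and contributes -[[[[[b1, b2], b5], b6], b4], b3]
  the word b1b3b4b6b2b5 carries sign +1 and contributes +[[[[[b1, b3], b4], b6], b2], b5]
  the word b1b3b4b6b5b2 carries sign -1 and contributes -[[[[[b1, b3], b4], b6], b5], b2]
  the word b1b3b6b4b2b5 carries sign -1 and contributes -[[[[[b1, b3], b6], b4], b2], b5]
  the word b1b3b6b4b5b2 carries sign +1 and contributes +[[[[[b1, b3], b6], b4], b5], b2]
  the word b1b4b6b3b2b5 carries sign -1 and contributes -[[[[[b1, b4], b6], b3], b2], b5]
  the word b1b4b6b3b5b2 carries sign +1 and contributes +[[[[[b1, b4], b6], b3], b5], b2]
  the word b1b5b2b3b4b6 carries sign +1 and contributes +[[[[[b1, b5], b2], b3], b4], b6]
  the word b1b5b2b3b6b4 carries sign -1 and contributes -[[[[[b1, b5], b2], b3], b6], b4]
  the word b1b5b2b4b6b3 carries sign -1 and contributes -[[[[[b1, b5], b2], b4], b6], b3]
  the word b1b5b2b6b4b3 carries sign +1 and contributes +[[[[[b1, b5], b2], b6], b4], b3]
  the word b1b6b4b3b2b5 carries sign +1 and contributes +[[[[[b1, b6], b4], b3], b2], b5]
  the word b1b6b4b3b5b2 carries sign -1 and contributes -[[[[[b1, b6], b4], b3], b5], b2]

-[[[[[b1, b2], b5], b3], b4], b6] + [[[[[b1, b2], b5], b3], b6], b4] + [[[[[b1, b2], b5], b4], b6], b3] - [[[[[b1, b2], b5], b6], b4], b3] + [[[[[b1, b3], b4], b6], b2], b5] - [[[[[b1, b3], b4], b6], b5], b2] - [[[[[b1, b3], b6], b4], b2], b5] + [[[[[b1, b3], b6], b4], b5], b2] - [[[[[b1, b4], b6], b3], b2], b5] + [[[[[b1, b4], b6], b3], b5], b2] + [[[[[b1, b5], b2], b3], b4], b6] - [[[[[b1, b5], b2], b3], b6], b4] - [[[[[b1, b5], b2], b4], b6], b3] + [[[[[b1, b5], b2], b6], b4], b3] + [[[[[b1, b6], b4], b3], b2], b5] - [[[[[b1, b6], b4], b3], b5], b2]


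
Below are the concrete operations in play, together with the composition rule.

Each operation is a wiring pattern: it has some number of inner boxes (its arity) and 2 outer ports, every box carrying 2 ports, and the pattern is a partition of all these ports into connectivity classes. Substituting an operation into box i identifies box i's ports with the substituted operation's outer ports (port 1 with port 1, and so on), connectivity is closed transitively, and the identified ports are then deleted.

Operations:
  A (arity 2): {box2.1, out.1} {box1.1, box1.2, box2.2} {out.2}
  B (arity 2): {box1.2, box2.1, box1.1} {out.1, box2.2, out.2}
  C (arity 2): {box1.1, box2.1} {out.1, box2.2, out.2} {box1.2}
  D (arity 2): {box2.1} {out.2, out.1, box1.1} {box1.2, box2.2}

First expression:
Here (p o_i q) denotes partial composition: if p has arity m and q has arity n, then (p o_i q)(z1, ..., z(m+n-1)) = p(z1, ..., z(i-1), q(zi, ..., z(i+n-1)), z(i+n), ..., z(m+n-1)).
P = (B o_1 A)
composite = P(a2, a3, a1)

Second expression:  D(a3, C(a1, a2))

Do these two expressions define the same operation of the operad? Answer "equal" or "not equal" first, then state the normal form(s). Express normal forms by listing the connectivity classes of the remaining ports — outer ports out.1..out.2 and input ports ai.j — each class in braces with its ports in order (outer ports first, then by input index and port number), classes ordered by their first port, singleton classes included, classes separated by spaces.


not equal: they reduce to {out.1, out.2, a1.2} {a1.1, a3.1} {a2.1, a2.2, a3.2} and {out.1, out.2, a3.1} {a1.1, a2.1} {a1.2} {a2.2, a3.2}


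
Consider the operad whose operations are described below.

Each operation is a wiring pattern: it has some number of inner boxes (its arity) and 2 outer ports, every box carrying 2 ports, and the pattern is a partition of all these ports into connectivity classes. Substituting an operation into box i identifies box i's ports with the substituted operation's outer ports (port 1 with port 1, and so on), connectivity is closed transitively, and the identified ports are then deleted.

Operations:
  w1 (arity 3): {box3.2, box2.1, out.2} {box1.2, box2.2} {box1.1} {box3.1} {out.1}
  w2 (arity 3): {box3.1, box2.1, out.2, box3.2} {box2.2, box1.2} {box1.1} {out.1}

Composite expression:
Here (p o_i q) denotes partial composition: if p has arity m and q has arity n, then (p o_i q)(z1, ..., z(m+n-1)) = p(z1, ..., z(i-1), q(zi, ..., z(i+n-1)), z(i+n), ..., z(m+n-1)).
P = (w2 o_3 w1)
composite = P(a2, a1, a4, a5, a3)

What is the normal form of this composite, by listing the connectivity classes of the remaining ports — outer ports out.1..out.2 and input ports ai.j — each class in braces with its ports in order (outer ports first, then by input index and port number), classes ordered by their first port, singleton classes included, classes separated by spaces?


{out.1} {out.2, a1.1, a3.2, a5.1} {a1.2, a2.2} {a2.1} {a3.1} {a4.1} {a4.2, a5.2}

Connectivity passes through glued w2-boundaries; trace each wire chain.
the subtree at w1 composes to {out.1} {out.2, a3.2, a5.1} {a3.1} {a4.1} {a4.2, a5.2} on (a4, a5, a3); out.j = own outer ports
the subtree at w2 composes to {out.1} {out.2, a1.1, a3.2, a5.1} {a1.2, a2.2} {a2.1} {a3.1} {a4.1} {a4.2, a5.2} on (a2, a1, a4, a5, a3); out.j = own outer ports


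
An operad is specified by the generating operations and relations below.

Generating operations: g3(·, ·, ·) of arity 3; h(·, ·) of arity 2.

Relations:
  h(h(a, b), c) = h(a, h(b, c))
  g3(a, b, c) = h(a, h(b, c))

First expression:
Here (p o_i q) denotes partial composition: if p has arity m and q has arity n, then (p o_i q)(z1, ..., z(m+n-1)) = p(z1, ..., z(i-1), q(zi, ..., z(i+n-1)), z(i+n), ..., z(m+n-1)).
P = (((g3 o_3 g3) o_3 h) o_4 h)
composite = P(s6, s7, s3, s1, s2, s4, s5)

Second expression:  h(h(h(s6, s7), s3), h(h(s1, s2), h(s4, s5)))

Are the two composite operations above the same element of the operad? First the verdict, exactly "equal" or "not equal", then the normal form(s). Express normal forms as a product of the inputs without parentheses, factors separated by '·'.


equal — both sides give s6 · s7 · s3 · s1 · s2 · s4 · s5

The first expression reduces to s6 · s7 · s3 · s1 · s2 · s4 · s5
The second expression reduces to s6 · s7 · s3 · s1 · s2 · s4 · s5
Same normal form: equal.


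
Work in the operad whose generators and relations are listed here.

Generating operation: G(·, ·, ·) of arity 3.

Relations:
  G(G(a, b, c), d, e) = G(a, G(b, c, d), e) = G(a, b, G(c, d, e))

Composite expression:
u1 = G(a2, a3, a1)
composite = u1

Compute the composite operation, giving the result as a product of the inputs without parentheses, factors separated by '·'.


a2 · a3 · a1

The G-tree's shape is irrelevant; the a-reading-order decides.
G(a2, a3, a1) spells out as a2 · a3 · a1


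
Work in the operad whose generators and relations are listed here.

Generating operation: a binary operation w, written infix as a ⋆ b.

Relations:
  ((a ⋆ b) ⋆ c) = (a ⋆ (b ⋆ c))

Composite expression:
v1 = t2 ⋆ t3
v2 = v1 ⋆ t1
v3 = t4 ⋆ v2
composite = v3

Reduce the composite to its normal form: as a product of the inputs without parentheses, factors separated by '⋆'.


t4 ⋆ t2 ⋆ t3 ⋆ t1

The w-tree's shape is irrelevant; the t-reading-order decides.
(t2 ⋆ t3) collapses to t2 ⋆ t3
((t2 ⋆ t3) ⋆ t1) collapses to t2 ⋆ t3 ⋆ t1
(t4 ⋆ ((t2 ⋆ t3) ⋆ t1)) collapses to t4 ⋆ t2 ⋆ t3 ⋆ t1


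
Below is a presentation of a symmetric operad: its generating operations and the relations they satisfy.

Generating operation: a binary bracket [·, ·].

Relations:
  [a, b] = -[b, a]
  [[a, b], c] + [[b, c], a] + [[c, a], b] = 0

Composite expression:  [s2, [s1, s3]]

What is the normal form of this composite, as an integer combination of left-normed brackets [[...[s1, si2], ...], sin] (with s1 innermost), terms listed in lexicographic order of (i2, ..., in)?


-[[s1, s3], s2]

Left-normed coefficients sit on the s1-initial expansion words.
Composite bracket: [s2, [s1, s3]]
Full expansion: 4 signed words from ab - ba (2^2 = 4).
Keep just the words that open with s1:
  s1s3s2 (sign -1) contributes -[[s1, s3], s2]


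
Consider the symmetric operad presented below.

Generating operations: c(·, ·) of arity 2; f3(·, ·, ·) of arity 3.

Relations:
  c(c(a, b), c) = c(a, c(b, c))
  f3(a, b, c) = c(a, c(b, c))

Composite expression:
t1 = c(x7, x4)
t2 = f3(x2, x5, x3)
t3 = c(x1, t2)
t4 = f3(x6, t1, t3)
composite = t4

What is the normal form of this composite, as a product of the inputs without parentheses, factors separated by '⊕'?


Under associativity of f3, the answer is the x's in reading order.
c(x7, x4) spells out as x7 ⊕ x4
f3(x2, x5, x3) spells out as x2 ⊕ x5 ⊕ x3
c(x1, f3(x2, x5, x3)) spells out as x1 ⊕ x2 ⊕ x5 ⊕ x3
f3(x6, c(x7, x4), c(x1, f3(x2, x5, x3))) spells out as x6 ⊕ x7 ⊕ x4 ⊕ x1 ⊕ x2 ⊕ x5 ⊕ x3

x6 ⊕ x7 ⊕ x4 ⊕ x1 ⊕ x2 ⊕ x5 ⊕ x3


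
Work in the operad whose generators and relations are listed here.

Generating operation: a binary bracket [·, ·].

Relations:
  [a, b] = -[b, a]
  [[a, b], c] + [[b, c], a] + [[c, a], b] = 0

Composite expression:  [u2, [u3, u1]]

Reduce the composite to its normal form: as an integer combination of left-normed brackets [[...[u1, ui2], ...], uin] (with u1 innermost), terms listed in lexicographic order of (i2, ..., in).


[[u1, u3], u2]

A multilinear Lie element is pinned by u1-initial words (u1 innermost).
Composite bracket: [u2, [u3, u1]]
Full expansion: 4 signed words from ab - ba (2^2 = 4).
The u1-initial words carry the normal form:
  sign of u1u3u2 is +1, so it contributes +[[u1, u3], u2]


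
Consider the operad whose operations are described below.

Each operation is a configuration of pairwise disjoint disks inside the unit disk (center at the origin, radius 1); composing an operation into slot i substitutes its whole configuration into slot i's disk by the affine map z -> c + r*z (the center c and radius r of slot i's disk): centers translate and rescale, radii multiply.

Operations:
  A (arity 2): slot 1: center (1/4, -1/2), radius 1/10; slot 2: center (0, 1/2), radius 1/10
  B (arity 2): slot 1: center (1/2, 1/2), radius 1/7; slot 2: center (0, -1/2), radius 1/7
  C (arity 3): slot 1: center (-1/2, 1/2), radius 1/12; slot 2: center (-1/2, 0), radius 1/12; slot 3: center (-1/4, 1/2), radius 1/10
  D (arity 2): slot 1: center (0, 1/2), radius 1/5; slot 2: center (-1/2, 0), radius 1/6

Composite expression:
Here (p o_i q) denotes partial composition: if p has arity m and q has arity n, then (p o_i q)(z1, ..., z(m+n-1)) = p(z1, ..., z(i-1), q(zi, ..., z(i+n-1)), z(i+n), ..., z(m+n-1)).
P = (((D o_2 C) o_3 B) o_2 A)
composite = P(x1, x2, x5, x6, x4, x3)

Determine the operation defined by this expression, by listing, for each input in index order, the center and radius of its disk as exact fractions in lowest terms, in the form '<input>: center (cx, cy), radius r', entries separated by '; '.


Only the slot chain above each x matters under D; compose those maps.
tracing x1 down its 1-map path: center (0, 1/2), radius 1/5
tracing x2 down its 3-map path: center (-167/288, 11/144), radius 1/720
tracing x5 down its 3-map path: center (-7/12, 13/144), radius 1/720
tracing x6 down its 3-map path: center (-83/144, 1/144), radius 1/504
tracing x4 down its 3-map path: center (-7/12, -1/144), radius 1/504
tracing x3 down its 2-map path: center (-13/24, 1/12), radius 1/60

x1: center (0, 1/2), radius 1/5; x2: center (-167/288, 11/144), radius 1/720; x3: center (-13/24, 1/12), radius 1/60; x4: center (-7/12, -1/144), radius 1/504; x5: center (-7/12, 13/144), radius 1/720; x6: center (-83/144, 1/144), radius 1/504


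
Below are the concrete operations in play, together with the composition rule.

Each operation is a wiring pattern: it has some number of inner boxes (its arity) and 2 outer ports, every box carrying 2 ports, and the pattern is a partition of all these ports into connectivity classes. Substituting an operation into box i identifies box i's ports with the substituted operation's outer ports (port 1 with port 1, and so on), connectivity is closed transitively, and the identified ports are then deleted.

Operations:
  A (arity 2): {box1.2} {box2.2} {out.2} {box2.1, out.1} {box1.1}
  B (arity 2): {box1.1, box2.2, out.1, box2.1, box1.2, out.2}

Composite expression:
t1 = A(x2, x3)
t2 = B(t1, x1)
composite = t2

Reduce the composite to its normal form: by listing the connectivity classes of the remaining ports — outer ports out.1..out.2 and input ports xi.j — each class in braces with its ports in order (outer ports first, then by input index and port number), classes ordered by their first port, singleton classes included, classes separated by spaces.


{out.1, out.2, x1.1, x1.2, x3.1} {x2.1} {x2.2} {x3.2}

Substituting into B glues patterns; closure does the rest.
the subtree at A composes to {out.1, x3.1} {out.2} {x2.1} {x2.2} {x3.2} on (x2, x3); out.j = own outer ports
the subtree at B composes to {out.1, out.2, x1.1, x1.2, x3.1} {x2.1} {x2.2} {x3.2} on (x2, x3, x1); out.j = own outer ports


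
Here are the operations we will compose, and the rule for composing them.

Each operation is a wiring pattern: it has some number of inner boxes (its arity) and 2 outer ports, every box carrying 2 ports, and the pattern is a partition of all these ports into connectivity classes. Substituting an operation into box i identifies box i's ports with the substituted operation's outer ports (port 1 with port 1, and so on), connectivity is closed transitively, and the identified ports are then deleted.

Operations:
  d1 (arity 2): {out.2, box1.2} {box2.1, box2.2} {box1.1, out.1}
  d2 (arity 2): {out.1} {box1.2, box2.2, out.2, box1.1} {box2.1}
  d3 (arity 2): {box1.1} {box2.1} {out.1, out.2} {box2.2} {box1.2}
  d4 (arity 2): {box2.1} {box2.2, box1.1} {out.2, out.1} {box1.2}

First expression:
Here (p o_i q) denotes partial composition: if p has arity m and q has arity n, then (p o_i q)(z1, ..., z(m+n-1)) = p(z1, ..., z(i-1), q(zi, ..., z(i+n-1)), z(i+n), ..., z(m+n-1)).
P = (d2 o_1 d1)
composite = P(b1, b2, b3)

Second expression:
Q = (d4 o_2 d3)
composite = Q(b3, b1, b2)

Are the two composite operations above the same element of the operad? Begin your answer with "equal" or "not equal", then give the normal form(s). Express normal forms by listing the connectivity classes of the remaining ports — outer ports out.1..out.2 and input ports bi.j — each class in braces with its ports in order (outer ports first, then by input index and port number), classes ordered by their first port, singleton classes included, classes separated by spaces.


not equal — first {out.1} {out.2, b1.1, b1.2, b3.2} {b2.1, b2.2} {b3.1}, second {out.1, out.2} {b1.1} {b1.2} {b2.1} {b2.2} {b3.1} {b3.2}

The first expression reduces to {out.1} {out.2, b1.1, b1.2, b3.2} {b2.1, b2.2} {b3.1}
The second expression reduces to {out.1, out.2} {b1.1} {b1.2} {b2.1} {b2.2} {b3.1} {b3.2}
They disagree, so not equal.


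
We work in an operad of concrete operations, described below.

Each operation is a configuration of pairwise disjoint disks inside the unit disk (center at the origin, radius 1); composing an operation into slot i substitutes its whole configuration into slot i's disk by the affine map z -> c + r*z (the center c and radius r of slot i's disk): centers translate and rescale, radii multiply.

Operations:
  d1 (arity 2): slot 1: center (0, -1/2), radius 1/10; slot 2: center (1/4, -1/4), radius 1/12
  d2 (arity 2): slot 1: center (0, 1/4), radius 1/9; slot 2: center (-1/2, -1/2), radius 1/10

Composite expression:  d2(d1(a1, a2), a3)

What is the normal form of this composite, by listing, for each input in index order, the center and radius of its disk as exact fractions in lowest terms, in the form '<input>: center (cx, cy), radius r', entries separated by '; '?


a1: center (0, 7/36), radius 1/90; a2: center (1/36, 2/9), radius 1/108; a3: center (-1/2, -1/2), radius 1/10

Affine substitution under d2: radii multiply and a-centers shift.
a1: after 2 affine steps, its disk has center (0, 7/36), radius 1/90
a2: after 2 affine steps, its disk has center (1/36, 2/9), radius 1/108
a3: after 1 affine step, its disk has center (-1/2, -1/2), radius 1/10


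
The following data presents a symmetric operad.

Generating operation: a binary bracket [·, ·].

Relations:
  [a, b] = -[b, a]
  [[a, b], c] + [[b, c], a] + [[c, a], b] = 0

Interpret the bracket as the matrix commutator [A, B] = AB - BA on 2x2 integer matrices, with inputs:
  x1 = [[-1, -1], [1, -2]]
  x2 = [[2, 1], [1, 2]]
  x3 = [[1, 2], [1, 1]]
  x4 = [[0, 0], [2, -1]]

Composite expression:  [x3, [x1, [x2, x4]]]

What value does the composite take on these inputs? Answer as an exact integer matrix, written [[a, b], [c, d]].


[[3, 0], [0, -3]]

[x2, x4] = [[2, -1], [1, -2]]
[x1, [x2, x4]] = [[0, 3], [3, 0]]
[x3, [x1, [x2, x4]]] = [[3, 0], [0, -3]]


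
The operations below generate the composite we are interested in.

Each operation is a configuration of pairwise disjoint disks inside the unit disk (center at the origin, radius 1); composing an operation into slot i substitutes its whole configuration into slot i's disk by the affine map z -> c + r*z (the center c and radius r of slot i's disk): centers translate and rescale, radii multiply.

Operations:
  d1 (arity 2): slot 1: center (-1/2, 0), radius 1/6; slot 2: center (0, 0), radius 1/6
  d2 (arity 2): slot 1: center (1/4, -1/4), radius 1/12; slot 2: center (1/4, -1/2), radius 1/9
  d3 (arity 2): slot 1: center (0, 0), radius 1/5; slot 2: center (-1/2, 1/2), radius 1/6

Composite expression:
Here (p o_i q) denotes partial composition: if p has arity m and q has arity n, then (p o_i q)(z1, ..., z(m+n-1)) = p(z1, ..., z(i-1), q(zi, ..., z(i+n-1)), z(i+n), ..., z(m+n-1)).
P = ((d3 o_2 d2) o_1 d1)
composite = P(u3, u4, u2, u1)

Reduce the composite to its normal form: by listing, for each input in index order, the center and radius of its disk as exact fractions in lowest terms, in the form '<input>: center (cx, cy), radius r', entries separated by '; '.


u1: center (-11/24, 5/12), radius 1/54; u2: center (-11/24, 11/24), radius 1/72; u3: center (-1/10, 0), radius 1/30; u4: center (0, 0), radius 1/30

Affine substitution under d3: radii multiply and u-centers shift.
for u3, the 2-step affine chain lands on center (-1/10, 0), radius 1/30
for u4, the 2-step affine chain lands on center (0, 0), radius 1/30
for u2, the 2-step affine chain lands on center (-11/24, 11/24), radius 1/72
for u1, the 2-step affine chain lands on center (-11/24, 5/12), radius 1/54


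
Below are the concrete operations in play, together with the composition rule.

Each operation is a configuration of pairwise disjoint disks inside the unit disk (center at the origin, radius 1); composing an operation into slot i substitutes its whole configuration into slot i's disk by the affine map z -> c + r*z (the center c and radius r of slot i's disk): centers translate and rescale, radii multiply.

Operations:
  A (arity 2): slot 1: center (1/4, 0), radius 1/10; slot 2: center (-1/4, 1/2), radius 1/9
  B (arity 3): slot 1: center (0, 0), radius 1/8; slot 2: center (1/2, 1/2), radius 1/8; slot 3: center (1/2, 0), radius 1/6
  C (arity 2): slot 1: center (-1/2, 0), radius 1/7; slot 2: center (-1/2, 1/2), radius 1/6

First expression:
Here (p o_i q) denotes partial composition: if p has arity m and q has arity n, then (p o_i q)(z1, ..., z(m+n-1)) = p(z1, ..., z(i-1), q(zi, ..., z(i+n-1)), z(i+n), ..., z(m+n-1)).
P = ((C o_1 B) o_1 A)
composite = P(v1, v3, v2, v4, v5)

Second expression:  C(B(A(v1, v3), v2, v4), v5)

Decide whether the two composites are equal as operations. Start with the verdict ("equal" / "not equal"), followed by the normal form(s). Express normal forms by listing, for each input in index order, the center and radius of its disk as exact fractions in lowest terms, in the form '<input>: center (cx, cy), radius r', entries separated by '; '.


equal — both sides give v1: center (-111/224, 0), radius 1/560; v2: center (-3/7, 1/14), radius 1/56; v3: center (-113/224, 1/112), radius 1/504; v4: center (-3/7, 0), radius 1/42; v5: center (-1/2, 1/2), radius 1/6

The first expression reduces to v1: center (-111/224, 0), radius 1/560; v2: center (-3/7, 1/14), radius 1/56; v3: center (-113/224, 1/112), radius 1/504; v4: center (-3/7, 0), radius 1/42; v5: center (-1/2, 1/2), radius 1/6
The second expression reduces to v1: center (-111/224, 0), radius 1/560; v2: center (-3/7, 1/14), radius 1/56; v3: center (-113/224, 1/112), radius 1/504; v4: center (-3/7, 0), radius 1/42; v5: center (-1/2, 1/2), radius 1/6
One common form — equal.


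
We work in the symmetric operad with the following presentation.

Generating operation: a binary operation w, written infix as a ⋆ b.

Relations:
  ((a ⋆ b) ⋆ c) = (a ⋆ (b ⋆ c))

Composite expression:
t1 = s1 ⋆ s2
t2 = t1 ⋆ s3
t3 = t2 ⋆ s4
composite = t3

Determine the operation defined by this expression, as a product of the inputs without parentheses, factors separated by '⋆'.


s1 ⋆ s2 ⋆ s3 ⋆ s4

Associativity of w dissolves the nesting; only the s-input order survives.
(s1 ⋆ s2) reduces to s1 ⋆ s2
((s1 ⋆ s2) ⋆ s3) reduces to s1 ⋆ s2 ⋆ s3
(((s1 ⋆ s2) ⋆ s3) ⋆ s4) reduces to s1 ⋆ s2 ⋆ s3 ⋆ s4


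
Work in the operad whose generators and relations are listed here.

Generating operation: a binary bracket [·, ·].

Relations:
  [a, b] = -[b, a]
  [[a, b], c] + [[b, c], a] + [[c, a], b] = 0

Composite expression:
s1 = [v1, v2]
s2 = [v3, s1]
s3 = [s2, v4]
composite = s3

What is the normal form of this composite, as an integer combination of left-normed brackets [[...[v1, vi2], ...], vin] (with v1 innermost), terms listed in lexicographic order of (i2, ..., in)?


-[[[v1, v2], v3], v4]


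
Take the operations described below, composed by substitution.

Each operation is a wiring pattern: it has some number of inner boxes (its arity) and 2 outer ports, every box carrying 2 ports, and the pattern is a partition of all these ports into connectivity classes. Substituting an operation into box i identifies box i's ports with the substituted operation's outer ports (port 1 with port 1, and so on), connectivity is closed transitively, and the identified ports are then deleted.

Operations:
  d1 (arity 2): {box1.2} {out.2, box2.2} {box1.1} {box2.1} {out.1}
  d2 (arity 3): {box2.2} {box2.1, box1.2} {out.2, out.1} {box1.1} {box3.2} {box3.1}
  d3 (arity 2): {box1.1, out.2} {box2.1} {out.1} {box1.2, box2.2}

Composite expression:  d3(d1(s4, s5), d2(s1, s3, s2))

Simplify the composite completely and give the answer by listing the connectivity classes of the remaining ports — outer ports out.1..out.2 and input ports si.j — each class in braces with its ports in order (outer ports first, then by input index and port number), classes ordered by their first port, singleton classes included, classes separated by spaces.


Connectivity passes through glued d3-boundaries; trace each wire chain.
after d1, the pattern on (s4, s5) reads {out.1} {out.2, s5.2} {s4.1} {s4.2} {s5.1} (out.j = its outer ports)
after d2, the pattern on (s1, s3, s2) reads {out.1, out.2} {s1.1} {s1.2, s3.1} {s2.1} {s2.2} {s3.2} (out.j = its outer ports)
after d3, the pattern on (s4, s5, s1, s3, s2) reads {out.1} {out.2} {s1.1} {s1.2, s3.1} {s2.1} {s2.2} {s3.2} {s4.1} {s4.2} {s5.1} {s5.2} (out.j = its outer ports)

{out.1} {out.2} {s1.1} {s1.2, s3.1} {s2.1} {s2.2} {s3.2} {s4.1} {s4.2} {s5.1} {s5.2}


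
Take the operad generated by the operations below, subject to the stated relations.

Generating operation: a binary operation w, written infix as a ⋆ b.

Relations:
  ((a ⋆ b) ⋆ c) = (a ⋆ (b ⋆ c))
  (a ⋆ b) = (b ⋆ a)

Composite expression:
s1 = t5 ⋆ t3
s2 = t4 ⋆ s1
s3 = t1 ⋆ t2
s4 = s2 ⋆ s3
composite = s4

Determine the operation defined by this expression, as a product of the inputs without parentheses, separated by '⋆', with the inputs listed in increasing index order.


t1 ⋆ t2 ⋆ t3 ⋆ t4 ⋆ t5

Both nesting and order wash out for w; what remains is which t's occur.
(t5 ⋆ t3) collapses to t5 ⋆ t3
(t4 ⋆ (t5 ⋆ t3)) collapses to t4 ⋆ t5 ⋆ t3
(t1 ⋆ t2) collapses to t1 ⋆ t2
((t4 ⋆ (t5 ⋆ t3)) ⋆ (t1 ⋆ t2)) collapses to t4 ⋆ t5 ⋆ t3 ⋆ t1 ⋆ t2
reordering the factors by index: t1 ⋆ t2 ⋆ t3 ⋆ t4 ⋆ t5


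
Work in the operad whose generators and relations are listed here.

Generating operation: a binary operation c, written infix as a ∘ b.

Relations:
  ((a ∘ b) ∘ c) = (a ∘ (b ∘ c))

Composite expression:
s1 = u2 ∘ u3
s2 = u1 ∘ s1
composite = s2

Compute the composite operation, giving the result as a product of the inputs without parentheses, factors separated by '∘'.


Associativity of c dissolves the nesting; only the u-input order survives.
(u2 ∘ u3) unparenthesizes to u2 ∘ u3
(u1 ∘ (u2 ∘ u3)) unparenthesizes to u1 ∘ u2 ∘ u3

u1 ∘ u2 ∘ u3


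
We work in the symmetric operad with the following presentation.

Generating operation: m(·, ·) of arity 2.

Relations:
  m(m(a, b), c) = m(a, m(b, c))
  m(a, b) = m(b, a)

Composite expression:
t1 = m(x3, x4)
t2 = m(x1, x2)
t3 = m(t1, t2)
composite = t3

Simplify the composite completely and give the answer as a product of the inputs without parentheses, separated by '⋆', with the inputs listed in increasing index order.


x1 ⋆ x2 ⋆ x3 ⋆ x4

With m associative and commutative, the x-input set is all that matters.
m(x3, x4) flattens to x3 ⋆ x4
m(x1, x2) flattens to x1 ⋆ x2
m(m(x3, x4), m(x1, x2)) flattens to x3 ⋆ x4 ⋆ x1 ⋆ x2
sorting the factors by input index: x1 ⋆ x2 ⋆ x3 ⋆ x4


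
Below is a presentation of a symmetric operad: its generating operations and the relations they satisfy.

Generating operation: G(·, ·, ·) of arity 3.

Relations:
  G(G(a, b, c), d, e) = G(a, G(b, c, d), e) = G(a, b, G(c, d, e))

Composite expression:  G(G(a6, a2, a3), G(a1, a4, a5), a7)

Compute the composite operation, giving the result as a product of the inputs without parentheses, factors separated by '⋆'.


a6 ⋆ a2 ⋆ a3 ⋆ a1 ⋆ a4 ⋆ a5 ⋆ a7

Every regrouping of G is equal, so read the a-inputs in written order.
G(a6, a2, a3) spells out as a6 ⋆ a2 ⋆ a3
G(a1, a4, a5) spells out as a1 ⋆ a4 ⋆ a5
G(G(a6, a2, a3), G(a1, a4, a5), a7) spells out as a6 ⋆ a2 ⋆ a3 ⋆ a1 ⋆ a4 ⋆ a5 ⋆ a7


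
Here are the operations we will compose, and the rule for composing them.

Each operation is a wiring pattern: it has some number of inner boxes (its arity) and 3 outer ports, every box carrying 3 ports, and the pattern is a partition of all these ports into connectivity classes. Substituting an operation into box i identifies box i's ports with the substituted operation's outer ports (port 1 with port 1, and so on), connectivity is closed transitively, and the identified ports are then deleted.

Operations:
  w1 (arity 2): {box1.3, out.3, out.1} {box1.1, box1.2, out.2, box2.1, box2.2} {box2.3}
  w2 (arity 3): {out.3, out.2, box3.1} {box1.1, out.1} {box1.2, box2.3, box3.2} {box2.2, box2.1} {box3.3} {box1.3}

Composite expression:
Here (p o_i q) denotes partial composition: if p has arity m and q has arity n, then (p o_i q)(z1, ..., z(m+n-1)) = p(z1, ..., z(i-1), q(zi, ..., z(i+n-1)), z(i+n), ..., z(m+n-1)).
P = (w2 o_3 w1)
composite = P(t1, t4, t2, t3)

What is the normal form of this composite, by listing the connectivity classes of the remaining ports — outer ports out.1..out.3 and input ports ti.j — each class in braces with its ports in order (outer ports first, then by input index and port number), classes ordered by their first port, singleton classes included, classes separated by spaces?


After gluing at w2, chains via deleted ports link the t-ports.
stage w1: inputs (t2, t3), connectivity {out.1, out.3, t2.3} {out.2, t2.1, t2.2, t3.1, t3.2} {t3.3}, out.j its boundary
stage w2: inputs (t1, t4, t2, t3), connectivity {out.1, t1.1} {out.2, out.3, t2.3} {t1.2, t2.1, t2.2, t3.1, t3.2, t4.3} {t1.3} {t3.3} {t4.1, t4.2}, out.j its boundary

{out.1, t1.1} {out.2, out.3, t2.3} {t1.2, t2.1, t2.2, t3.1, t3.2, t4.3} {t1.3} {t3.3} {t4.1, t4.2}


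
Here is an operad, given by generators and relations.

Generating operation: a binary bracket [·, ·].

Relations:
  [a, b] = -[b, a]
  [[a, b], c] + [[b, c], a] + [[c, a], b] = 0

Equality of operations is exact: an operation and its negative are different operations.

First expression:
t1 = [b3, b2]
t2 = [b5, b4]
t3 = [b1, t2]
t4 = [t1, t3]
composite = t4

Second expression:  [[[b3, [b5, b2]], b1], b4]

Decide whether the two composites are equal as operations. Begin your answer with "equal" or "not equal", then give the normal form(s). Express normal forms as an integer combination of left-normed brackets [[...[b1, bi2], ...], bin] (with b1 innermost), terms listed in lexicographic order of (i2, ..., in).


not equal — first -[[[[b1, b4], b5], b2], b3] + [[[[b1, b4], b5], b3], b2] + [[[[b1, b5], b4], b2], b3] - [[[[b1, b5], b4], b3], b2], second -[[[[b1, b2], b5], b3], b4] + [[[[b1, b3], b2], b5], b4] - [[[[b1, b3], b5], b2], b4] + [[[[b1, b5], b2], b3], b4]


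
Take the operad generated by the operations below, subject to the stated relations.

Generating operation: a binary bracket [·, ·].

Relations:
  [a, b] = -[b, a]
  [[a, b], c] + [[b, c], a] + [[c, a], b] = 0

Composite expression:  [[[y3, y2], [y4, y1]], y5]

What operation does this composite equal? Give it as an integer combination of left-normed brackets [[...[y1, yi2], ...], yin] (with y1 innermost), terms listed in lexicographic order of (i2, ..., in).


-[[[[y1, y4], y2], y3], y5] + [[[[y1, y4], y3], y2], y5]

In the tensor algebra, words opening y1 carry the y1-anchored form.
Composite bracket: [[[y3, y2], [y4, y1]], y5]
Full expansion: 16 signed words from ab - ba (2^4 = 16).
Only words starting with y1 matter:
  word y1y4y2y3y5 has sign -1, contributing -[[[[y1, y4], y2], y3], y5]
  word y1y4y3y2y5 has sign +1, contributing +[[[[y1, y4], y3], y2], y5]


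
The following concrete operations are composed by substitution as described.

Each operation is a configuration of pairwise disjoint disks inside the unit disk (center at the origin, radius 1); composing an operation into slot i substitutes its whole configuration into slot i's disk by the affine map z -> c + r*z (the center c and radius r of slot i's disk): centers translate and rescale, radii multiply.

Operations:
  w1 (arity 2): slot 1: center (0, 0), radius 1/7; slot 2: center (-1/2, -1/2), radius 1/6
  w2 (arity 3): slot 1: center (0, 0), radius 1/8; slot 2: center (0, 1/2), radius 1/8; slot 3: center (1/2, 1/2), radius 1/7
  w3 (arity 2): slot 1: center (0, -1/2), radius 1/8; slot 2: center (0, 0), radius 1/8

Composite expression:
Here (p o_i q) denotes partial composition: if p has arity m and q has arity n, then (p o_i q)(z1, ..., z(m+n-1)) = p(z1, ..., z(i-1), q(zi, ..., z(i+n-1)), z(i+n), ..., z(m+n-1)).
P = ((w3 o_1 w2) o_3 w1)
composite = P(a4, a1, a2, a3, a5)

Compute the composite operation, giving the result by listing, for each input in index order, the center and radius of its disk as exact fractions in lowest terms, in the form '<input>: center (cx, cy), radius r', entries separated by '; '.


Each a-disk chains the slot maps above it in w3; radii multiply.
tracing a4 down its 2-map path: center (0, -1/2), radius 1/64
tracing a1 down its 2-map path: center (0, -7/16), radius 1/64
tracing a2 down its 3-map path: center (1/16, -7/16), radius 1/392
tracing a3 down its 3-map path: center (3/56, -25/56), radius 1/336
tracing a5 down its 1-map path: center (0, 0), radius 1/8

a1: center (0, -7/16), radius 1/64; a2: center (1/16, -7/16), radius 1/392; a3: center (3/56, -25/56), radius 1/336; a4: center (0, -1/2), radius 1/64; a5: center (0, 0), radius 1/8
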